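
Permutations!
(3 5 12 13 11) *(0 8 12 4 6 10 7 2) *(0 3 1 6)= (0 8 12 13 11 1 6 10 7 2 3 5 4)= [8, 6, 3, 5, 0, 4, 10, 2, 12, 9, 7, 1, 13, 11]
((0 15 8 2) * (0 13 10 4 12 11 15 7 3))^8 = (15)(0 3 7) = [3, 1, 2, 7, 4, 5, 6, 0, 8, 9, 10, 11, 12, 13, 14, 15]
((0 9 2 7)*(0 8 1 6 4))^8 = [0, 1, 2, 3, 4, 5, 6, 7, 8, 9] = (9)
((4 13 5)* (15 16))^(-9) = [0, 1, 2, 3, 4, 5, 6, 7, 8, 9, 10, 11, 12, 13, 14, 16, 15] = (15 16)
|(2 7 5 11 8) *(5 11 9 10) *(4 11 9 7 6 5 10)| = |(2 6 5 7 9 4 11 8)| = 8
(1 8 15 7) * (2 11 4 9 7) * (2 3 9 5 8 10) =(1 10 2 11 4 5 8 15 3 9 7) =[0, 10, 11, 9, 5, 8, 6, 1, 15, 7, 2, 4, 12, 13, 14, 3]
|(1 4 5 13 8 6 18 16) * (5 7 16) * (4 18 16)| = |(1 18 5 13 8 6 16)(4 7)| = 14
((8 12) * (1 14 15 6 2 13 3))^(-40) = (1 15 2 3 14 6 13) = [0, 15, 3, 14, 4, 5, 13, 7, 8, 9, 10, 11, 12, 1, 6, 2]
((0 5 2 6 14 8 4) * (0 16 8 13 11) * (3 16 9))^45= (16)(0 6 11 2 13 5 14)= [6, 1, 13, 3, 4, 14, 11, 7, 8, 9, 10, 2, 12, 5, 0, 15, 16]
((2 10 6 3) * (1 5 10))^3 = [0, 6, 10, 5, 4, 3, 1, 7, 8, 9, 2] = (1 6)(2 10)(3 5)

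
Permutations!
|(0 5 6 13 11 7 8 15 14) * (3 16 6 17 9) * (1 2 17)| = |(0 5 1 2 17 9 3 16 6 13 11 7 8 15 14)| = 15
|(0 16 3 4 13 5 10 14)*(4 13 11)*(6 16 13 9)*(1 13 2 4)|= 36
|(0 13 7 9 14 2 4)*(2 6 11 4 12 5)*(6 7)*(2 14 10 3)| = 40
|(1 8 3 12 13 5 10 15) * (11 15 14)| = |(1 8 3 12 13 5 10 14 11 15)| = 10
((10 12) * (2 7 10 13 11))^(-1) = [0, 1, 11, 3, 4, 5, 6, 2, 8, 9, 7, 13, 10, 12] = (2 11 13 12 10 7)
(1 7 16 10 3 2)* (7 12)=[0, 12, 1, 2, 4, 5, 6, 16, 8, 9, 3, 11, 7, 13, 14, 15, 10]=(1 12 7 16 10 3 2)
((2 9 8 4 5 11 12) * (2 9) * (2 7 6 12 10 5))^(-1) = (2 4 8 9 12 6 7)(5 10 11) = [0, 1, 4, 3, 8, 10, 7, 2, 9, 12, 11, 5, 6]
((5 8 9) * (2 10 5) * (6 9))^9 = [0, 1, 8, 3, 4, 9, 10, 7, 2, 5, 6] = (2 8)(5 9)(6 10)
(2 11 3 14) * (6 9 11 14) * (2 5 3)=(2 14 5 3 6 9 11)=[0, 1, 14, 6, 4, 3, 9, 7, 8, 11, 10, 2, 12, 13, 5]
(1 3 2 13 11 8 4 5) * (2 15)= [0, 3, 13, 15, 5, 1, 6, 7, 4, 9, 10, 8, 12, 11, 14, 2]= (1 3 15 2 13 11 8 4 5)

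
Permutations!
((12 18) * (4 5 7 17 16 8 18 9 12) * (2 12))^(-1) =(2 9 12)(4 18 8 16 17 7 5) =[0, 1, 9, 3, 18, 4, 6, 5, 16, 12, 10, 11, 2, 13, 14, 15, 17, 7, 8]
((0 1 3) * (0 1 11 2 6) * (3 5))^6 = (0 2)(6 11) = [2, 1, 0, 3, 4, 5, 11, 7, 8, 9, 10, 6]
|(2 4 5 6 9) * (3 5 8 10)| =8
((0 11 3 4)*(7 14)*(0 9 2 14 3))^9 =(0 11)(2 3)(4 14)(7 9) =[11, 1, 3, 2, 14, 5, 6, 9, 8, 7, 10, 0, 12, 13, 4]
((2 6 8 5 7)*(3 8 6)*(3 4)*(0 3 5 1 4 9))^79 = [2, 3, 5, 9, 8, 1, 6, 4, 0, 7] = (0 2 5 1 3 9 7 4 8)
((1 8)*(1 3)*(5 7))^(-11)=(1 8 3)(5 7)=[0, 8, 2, 1, 4, 7, 6, 5, 3]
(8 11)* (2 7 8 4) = (2 7 8 11 4) = [0, 1, 7, 3, 2, 5, 6, 8, 11, 9, 10, 4]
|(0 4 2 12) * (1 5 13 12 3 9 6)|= 10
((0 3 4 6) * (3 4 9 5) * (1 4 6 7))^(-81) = (9)(0 6) = [6, 1, 2, 3, 4, 5, 0, 7, 8, 9]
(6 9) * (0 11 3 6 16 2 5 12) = (0 11 3 6 9 16 2 5 12) = [11, 1, 5, 6, 4, 12, 9, 7, 8, 16, 10, 3, 0, 13, 14, 15, 2]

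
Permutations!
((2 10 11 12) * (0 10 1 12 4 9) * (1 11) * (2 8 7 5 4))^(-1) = [9, 10, 11, 3, 5, 7, 6, 8, 12, 4, 0, 2, 1] = (0 9 4 5 7 8 12 1 10)(2 11)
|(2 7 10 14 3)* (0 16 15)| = 15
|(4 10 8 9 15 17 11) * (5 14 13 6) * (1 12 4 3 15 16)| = |(1 12 4 10 8 9 16)(3 15 17 11)(5 14 13 6)| = 28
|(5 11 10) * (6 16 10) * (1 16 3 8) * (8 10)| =15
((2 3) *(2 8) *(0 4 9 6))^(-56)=(9)(2 3 8)=[0, 1, 3, 8, 4, 5, 6, 7, 2, 9]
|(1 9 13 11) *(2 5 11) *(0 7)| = |(0 7)(1 9 13 2 5 11)| = 6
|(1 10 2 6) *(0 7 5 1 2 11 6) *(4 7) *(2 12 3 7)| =24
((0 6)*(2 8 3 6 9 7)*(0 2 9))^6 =(9)(2 3)(6 8) =[0, 1, 3, 2, 4, 5, 8, 7, 6, 9]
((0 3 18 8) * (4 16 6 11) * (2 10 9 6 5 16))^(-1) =(0 8 18 3)(2 4 11 6 9 10)(5 16) =[8, 1, 4, 0, 11, 16, 9, 7, 18, 10, 2, 6, 12, 13, 14, 15, 5, 17, 3]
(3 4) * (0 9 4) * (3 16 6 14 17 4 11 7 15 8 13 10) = (0 9 11 7 15 8 13 10 3)(4 16 6 14 17) = [9, 1, 2, 0, 16, 5, 14, 15, 13, 11, 3, 7, 12, 10, 17, 8, 6, 4]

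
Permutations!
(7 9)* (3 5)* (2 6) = (2 6)(3 5)(7 9) = [0, 1, 6, 5, 4, 3, 2, 9, 8, 7]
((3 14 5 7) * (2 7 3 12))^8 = (2 12 7)(3 5 14) = [0, 1, 12, 5, 4, 14, 6, 2, 8, 9, 10, 11, 7, 13, 3]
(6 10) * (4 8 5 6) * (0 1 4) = (0 1 4 8 5 6 10) = [1, 4, 2, 3, 8, 6, 10, 7, 5, 9, 0]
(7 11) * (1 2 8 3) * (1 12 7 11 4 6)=[0, 2, 8, 12, 6, 5, 1, 4, 3, 9, 10, 11, 7]=(1 2 8 3 12 7 4 6)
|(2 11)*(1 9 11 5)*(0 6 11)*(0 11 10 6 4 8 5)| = |(0 4 8 5 1 9 11 2)(6 10)| = 8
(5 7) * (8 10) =(5 7)(8 10) =[0, 1, 2, 3, 4, 7, 6, 5, 10, 9, 8]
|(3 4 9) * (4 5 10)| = 5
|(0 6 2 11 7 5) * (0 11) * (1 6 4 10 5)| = 9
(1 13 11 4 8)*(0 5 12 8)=(0 5 12 8 1 13 11 4)=[5, 13, 2, 3, 0, 12, 6, 7, 1, 9, 10, 4, 8, 11]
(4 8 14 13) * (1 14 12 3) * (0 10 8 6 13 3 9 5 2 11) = (0 10 8 12 9 5 2 11)(1 14 3)(4 6 13) = [10, 14, 11, 1, 6, 2, 13, 7, 12, 5, 8, 0, 9, 4, 3]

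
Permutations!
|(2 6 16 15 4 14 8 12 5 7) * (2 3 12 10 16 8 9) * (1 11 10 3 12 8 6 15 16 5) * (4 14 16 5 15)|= |(1 11 10 15 14 9 2 4 16 5 7 12)(3 8)|= 12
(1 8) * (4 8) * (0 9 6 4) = (0 9 6 4 8 1) = [9, 0, 2, 3, 8, 5, 4, 7, 1, 6]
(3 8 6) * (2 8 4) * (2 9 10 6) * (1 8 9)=(1 8 2 9 10 6 3 4)=[0, 8, 9, 4, 1, 5, 3, 7, 2, 10, 6]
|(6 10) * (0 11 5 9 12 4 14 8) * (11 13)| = 18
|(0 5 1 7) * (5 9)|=5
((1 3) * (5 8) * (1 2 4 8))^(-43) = (1 5 8 4 2 3) = [0, 5, 3, 1, 2, 8, 6, 7, 4]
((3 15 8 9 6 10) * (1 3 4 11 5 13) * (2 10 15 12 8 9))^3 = (15)(1 8 4 13 12 10 5 3 2 11) = [0, 8, 11, 2, 13, 3, 6, 7, 4, 9, 5, 1, 10, 12, 14, 15]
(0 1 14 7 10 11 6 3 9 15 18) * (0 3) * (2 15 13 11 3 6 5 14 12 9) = (0 1 12 9 13 11 5 14 7 10 3 2 15 18 6) = [1, 12, 15, 2, 4, 14, 0, 10, 8, 13, 3, 5, 9, 11, 7, 18, 16, 17, 6]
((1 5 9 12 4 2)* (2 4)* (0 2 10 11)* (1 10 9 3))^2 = (12)(0 10)(1 3 5)(2 11) = [10, 3, 11, 5, 4, 1, 6, 7, 8, 9, 0, 2, 12]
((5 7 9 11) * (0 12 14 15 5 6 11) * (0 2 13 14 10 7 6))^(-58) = (0 10 9 13 15 6)(2 14 5 11 12 7) = [10, 1, 14, 3, 4, 11, 0, 2, 8, 13, 9, 12, 7, 15, 5, 6]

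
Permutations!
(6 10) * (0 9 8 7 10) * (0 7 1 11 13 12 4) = [9, 11, 2, 3, 0, 5, 7, 10, 1, 8, 6, 13, 4, 12] = (0 9 8 1 11 13 12 4)(6 7 10)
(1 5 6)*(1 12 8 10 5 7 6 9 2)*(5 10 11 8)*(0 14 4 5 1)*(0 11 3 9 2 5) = (0 14 4)(1 7 6 12)(2 11 8 3 9 5) = [14, 7, 11, 9, 0, 2, 12, 6, 3, 5, 10, 8, 1, 13, 4]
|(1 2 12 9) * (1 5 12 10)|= 3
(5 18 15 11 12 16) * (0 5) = [5, 1, 2, 3, 4, 18, 6, 7, 8, 9, 10, 12, 16, 13, 14, 11, 0, 17, 15] = (0 5 18 15 11 12 16)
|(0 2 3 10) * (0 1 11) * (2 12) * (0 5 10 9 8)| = 12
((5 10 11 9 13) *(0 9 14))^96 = [11, 1, 2, 3, 4, 9, 6, 7, 8, 14, 13, 5, 12, 0, 10] = (0 11 5 9 14 10 13)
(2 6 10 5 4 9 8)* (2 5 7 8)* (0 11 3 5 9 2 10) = (0 11 3 5 4 2 6)(7 8 9 10) = [11, 1, 6, 5, 2, 4, 0, 8, 9, 10, 7, 3]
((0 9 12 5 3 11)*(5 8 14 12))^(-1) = (0 11 3 5 9)(8 12 14) = [11, 1, 2, 5, 4, 9, 6, 7, 12, 0, 10, 3, 14, 13, 8]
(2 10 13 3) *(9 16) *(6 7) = (2 10 13 3)(6 7)(9 16) = [0, 1, 10, 2, 4, 5, 7, 6, 8, 16, 13, 11, 12, 3, 14, 15, 9]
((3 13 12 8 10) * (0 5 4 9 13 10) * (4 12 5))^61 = (0 12 13 4 8 5 9)(3 10) = [12, 1, 2, 10, 8, 9, 6, 7, 5, 0, 3, 11, 13, 4]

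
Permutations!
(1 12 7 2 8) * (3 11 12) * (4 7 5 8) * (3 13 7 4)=(1 13 7 2 3 11 12 5 8)=[0, 13, 3, 11, 4, 8, 6, 2, 1, 9, 10, 12, 5, 7]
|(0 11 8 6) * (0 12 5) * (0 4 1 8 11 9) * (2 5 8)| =|(0 9)(1 2 5 4)(6 12 8)| =12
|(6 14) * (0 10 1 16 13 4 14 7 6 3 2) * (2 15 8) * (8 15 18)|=|(0 10 1 16 13 4 14 3 18 8 2)(6 7)|=22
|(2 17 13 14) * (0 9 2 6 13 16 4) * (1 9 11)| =|(0 11 1 9 2 17 16 4)(6 13 14)| =24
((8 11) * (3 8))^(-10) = (3 11 8) = [0, 1, 2, 11, 4, 5, 6, 7, 3, 9, 10, 8]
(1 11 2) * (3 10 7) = [0, 11, 1, 10, 4, 5, 6, 3, 8, 9, 7, 2] = (1 11 2)(3 10 7)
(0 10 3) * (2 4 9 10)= (0 2 4 9 10 3)= [2, 1, 4, 0, 9, 5, 6, 7, 8, 10, 3]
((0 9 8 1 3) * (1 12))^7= (0 9 8 12 1 3)= [9, 3, 2, 0, 4, 5, 6, 7, 12, 8, 10, 11, 1]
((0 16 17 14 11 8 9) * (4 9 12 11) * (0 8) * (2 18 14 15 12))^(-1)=(0 11 12 15 17 16)(2 8 9 4 14 18)=[11, 1, 8, 3, 14, 5, 6, 7, 9, 4, 10, 12, 15, 13, 18, 17, 0, 16, 2]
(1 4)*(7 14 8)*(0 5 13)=[5, 4, 2, 3, 1, 13, 6, 14, 7, 9, 10, 11, 12, 0, 8]=(0 5 13)(1 4)(7 14 8)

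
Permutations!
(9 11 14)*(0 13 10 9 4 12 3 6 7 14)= (0 13 10 9 11)(3 6 7 14 4 12)= [13, 1, 2, 6, 12, 5, 7, 14, 8, 11, 9, 0, 3, 10, 4]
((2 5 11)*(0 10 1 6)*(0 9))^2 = [1, 9, 11, 3, 4, 2, 0, 7, 8, 10, 6, 5] = (0 1 9 10 6)(2 11 5)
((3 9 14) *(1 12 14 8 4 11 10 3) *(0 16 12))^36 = (0 16 12 14 1) = [16, 0, 2, 3, 4, 5, 6, 7, 8, 9, 10, 11, 14, 13, 1, 15, 12]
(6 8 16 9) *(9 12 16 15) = (6 8 15 9)(12 16) = [0, 1, 2, 3, 4, 5, 8, 7, 15, 6, 10, 11, 16, 13, 14, 9, 12]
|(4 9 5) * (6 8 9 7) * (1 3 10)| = |(1 3 10)(4 7 6 8 9 5)| = 6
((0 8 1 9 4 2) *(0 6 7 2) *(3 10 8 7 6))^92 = (0 2 10 1 4 7 3 8 9) = [2, 4, 10, 8, 7, 5, 6, 3, 9, 0, 1]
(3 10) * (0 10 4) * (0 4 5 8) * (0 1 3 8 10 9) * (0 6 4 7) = (0 9 6 4 7)(1 3 5 10 8) = [9, 3, 2, 5, 7, 10, 4, 0, 1, 6, 8]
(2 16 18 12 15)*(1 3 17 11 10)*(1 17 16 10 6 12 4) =[0, 3, 10, 16, 1, 5, 12, 7, 8, 9, 17, 6, 15, 13, 14, 2, 18, 11, 4] =(1 3 16 18 4)(2 10 17 11 6 12 15)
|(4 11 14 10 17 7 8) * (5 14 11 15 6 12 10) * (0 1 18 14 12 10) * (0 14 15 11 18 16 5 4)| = 15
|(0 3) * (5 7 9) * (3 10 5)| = |(0 10 5 7 9 3)| = 6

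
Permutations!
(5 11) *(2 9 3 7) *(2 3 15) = (2 9 15)(3 7)(5 11) = [0, 1, 9, 7, 4, 11, 6, 3, 8, 15, 10, 5, 12, 13, 14, 2]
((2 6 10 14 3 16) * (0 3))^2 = (0 16 6 14 3 2 10) = [16, 1, 10, 2, 4, 5, 14, 7, 8, 9, 0, 11, 12, 13, 3, 15, 6]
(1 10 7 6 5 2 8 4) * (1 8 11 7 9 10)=(2 11 7 6 5)(4 8)(9 10)=[0, 1, 11, 3, 8, 2, 5, 6, 4, 10, 9, 7]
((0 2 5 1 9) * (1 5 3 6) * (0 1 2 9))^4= [9, 0, 3, 6, 4, 5, 2, 7, 8, 1]= (0 9 1)(2 3 6)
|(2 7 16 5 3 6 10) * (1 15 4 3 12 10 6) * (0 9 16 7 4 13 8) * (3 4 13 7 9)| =13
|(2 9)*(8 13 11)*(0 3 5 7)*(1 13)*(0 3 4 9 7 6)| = |(0 4 9 2 7 3 5 6)(1 13 11 8)| = 8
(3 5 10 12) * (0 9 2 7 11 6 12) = (0 9 2 7 11 6 12 3 5 10) = [9, 1, 7, 5, 4, 10, 12, 11, 8, 2, 0, 6, 3]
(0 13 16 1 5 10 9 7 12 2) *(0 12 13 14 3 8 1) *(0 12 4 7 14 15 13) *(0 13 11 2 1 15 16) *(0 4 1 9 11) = [16, 5, 1, 8, 7, 10, 6, 13, 15, 14, 11, 2, 9, 4, 3, 0, 12] = (0 16 12 9 14 3 8 15)(1 5 10 11 2)(4 7 13)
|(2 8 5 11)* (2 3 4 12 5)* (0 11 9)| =14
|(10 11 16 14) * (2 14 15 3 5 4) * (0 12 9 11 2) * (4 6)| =|(0 12 9 11 16 15 3 5 6 4)(2 14 10)| =30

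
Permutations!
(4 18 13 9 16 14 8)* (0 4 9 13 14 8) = (0 4 18 14)(8 9 16) = [4, 1, 2, 3, 18, 5, 6, 7, 9, 16, 10, 11, 12, 13, 0, 15, 8, 17, 14]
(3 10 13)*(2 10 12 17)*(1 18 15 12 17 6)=(1 18 15 12 6)(2 10 13 3 17)=[0, 18, 10, 17, 4, 5, 1, 7, 8, 9, 13, 11, 6, 3, 14, 12, 16, 2, 15]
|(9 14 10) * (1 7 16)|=3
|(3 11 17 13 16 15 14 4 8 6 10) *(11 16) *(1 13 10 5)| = 13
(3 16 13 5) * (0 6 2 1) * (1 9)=(0 6 2 9 1)(3 16 13 5)=[6, 0, 9, 16, 4, 3, 2, 7, 8, 1, 10, 11, 12, 5, 14, 15, 13]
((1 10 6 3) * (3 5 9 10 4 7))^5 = (1 4 7 3)(5 9 10 6) = [0, 4, 2, 1, 7, 9, 5, 3, 8, 10, 6]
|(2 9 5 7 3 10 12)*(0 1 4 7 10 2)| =|(0 1 4 7 3 2 9 5 10 12)| =10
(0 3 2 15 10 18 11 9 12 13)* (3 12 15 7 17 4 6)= (0 12 13)(2 7 17 4 6 3)(9 15 10 18 11)= [12, 1, 7, 2, 6, 5, 3, 17, 8, 15, 18, 9, 13, 0, 14, 10, 16, 4, 11]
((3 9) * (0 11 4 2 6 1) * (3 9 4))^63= [0, 1, 2, 3, 4, 5, 6, 7, 8, 9, 10, 11]= (11)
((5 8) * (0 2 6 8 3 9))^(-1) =(0 9 3 5 8 6 2) =[9, 1, 0, 5, 4, 8, 2, 7, 6, 3]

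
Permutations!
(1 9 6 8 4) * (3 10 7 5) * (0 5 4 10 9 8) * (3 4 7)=[5, 8, 2, 9, 1, 4, 0, 7, 10, 6, 3]=(0 5 4 1 8 10 3 9 6)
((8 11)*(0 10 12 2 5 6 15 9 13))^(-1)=(0 13 9 15 6 5 2 12 10)(8 11)=[13, 1, 12, 3, 4, 2, 5, 7, 11, 15, 0, 8, 10, 9, 14, 6]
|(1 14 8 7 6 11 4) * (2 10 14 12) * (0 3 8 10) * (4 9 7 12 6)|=|(0 3 8 12 2)(1 6 11 9 7 4)(10 14)|=30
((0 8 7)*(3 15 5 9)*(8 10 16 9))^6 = (0 5 9)(3 10 8)(7 15 16) = [5, 1, 2, 10, 4, 9, 6, 15, 3, 0, 8, 11, 12, 13, 14, 16, 7]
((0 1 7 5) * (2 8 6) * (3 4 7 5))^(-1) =(0 5 1)(2 6 8)(3 7 4) =[5, 0, 6, 7, 3, 1, 8, 4, 2]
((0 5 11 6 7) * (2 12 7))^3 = [6, 1, 0, 3, 4, 2, 7, 11, 8, 9, 10, 12, 5] = (0 6 7 11 12 5 2)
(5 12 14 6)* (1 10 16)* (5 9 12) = [0, 10, 2, 3, 4, 5, 9, 7, 8, 12, 16, 11, 14, 13, 6, 15, 1] = (1 10 16)(6 9 12 14)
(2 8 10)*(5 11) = (2 8 10)(5 11) = [0, 1, 8, 3, 4, 11, 6, 7, 10, 9, 2, 5]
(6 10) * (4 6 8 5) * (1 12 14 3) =(1 12 14 3)(4 6 10 8 5) =[0, 12, 2, 1, 6, 4, 10, 7, 5, 9, 8, 11, 14, 13, 3]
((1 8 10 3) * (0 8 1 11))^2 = (0 10 11 8 3) = [10, 1, 2, 0, 4, 5, 6, 7, 3, 9, 11, 8]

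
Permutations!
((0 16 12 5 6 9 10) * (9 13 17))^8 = [10, 1, 2, 3, 4, 12, 5, 7, 8, 17, 9, 11, 16, 6, 14, 15, 0, 13] = (0 10 9 17 13 6 5 12 16)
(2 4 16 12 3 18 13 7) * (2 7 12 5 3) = (2 4 16 5 3 18 13 12) = [0, 1, 4, 18, 16, 3, 6, 7, 8, 9, 10, 11, 2, 12, 14, 15, 5, 17, 13]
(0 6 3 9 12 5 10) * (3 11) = (0 6 11 3 9 12 5 10) = [6, 1, 2, 9, 4, 10, 11, 7, 8, 12, 0, 3, 5]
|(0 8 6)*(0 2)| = |(0 8 6 2)| = 4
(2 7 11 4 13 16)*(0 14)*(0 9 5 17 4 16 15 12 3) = (0 14 9 5 17 4 13 15 12 3)(2 7 11 16) = [14, 1, 7, 0, 13, 17, 6, 11, 8, 5, 10, 16, 3, 15, 9, 12, 2, 4]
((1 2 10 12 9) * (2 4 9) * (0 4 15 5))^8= (0 9 15)(1 5 4)(2 12 10)= [9, 5, 12, 3, 1, 4, 6, 7, 8, 15, 2, 11, 10, 13, 14, 0]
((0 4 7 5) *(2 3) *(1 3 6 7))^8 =[0, 1, 2, 3, 4, 5, 6, 7] =(7)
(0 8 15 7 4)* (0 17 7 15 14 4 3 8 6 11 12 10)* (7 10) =[6, 1, 2, 8, 17, 5, 11, 3, 14, 9, 0, 12, 7, 13, 4, 15, 16, 10] =(0 6 11 12 7 3 8 14 4 17 10)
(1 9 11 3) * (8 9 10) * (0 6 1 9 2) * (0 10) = (0 6 1)(2 10 8)(3 9 11) = [6, 0, 10, 9, 4, 5, 1, 7, 2, 11, 8, 3]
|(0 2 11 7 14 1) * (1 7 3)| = |(0 2 11 3 1)(7 14)| = 10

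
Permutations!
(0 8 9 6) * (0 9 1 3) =(0 8 1 3)(6 9) =[8, 3, 2, 0, 4, 5, 9, 7, 1, 6]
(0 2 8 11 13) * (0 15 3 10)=[2, 1, 8, 10, 4, 5, 6, 7, 11, 9, 0, 13, 12, 15, 14, 3]=(0 2 8 11 13 15 3 10)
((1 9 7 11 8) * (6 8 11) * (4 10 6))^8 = (11)(1 9 7 4 10 6 8) = [0, 9, 2, 3, 10, 5, 8, 4, 1, 7, 6, 11]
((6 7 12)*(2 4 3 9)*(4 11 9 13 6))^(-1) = (2 9 11)(3 4 12 7 6 13) = [0, 1, 9, 4, 12, 5, 13, 6, 8, 11, 10, 2, 7, 3]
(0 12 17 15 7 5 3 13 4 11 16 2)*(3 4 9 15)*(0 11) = [12, 1, 11, 13, 0, 4, 6, 5, 8, 15, 10, 16, 17, 9, 14, 7, 2, 3] = (0 12 17 3 13 9 15 7 5 4)(2 11 16)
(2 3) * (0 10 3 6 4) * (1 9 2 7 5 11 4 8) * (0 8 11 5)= (0 10 3 7)(1 9 2 6 11 4 8)= [10, 9, 6, 7, 8, 5, 11, 0, 1, 2, 3, 4]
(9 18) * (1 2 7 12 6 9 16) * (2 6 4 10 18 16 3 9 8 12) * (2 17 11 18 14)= (1 6 8 12 4 10 14 2 7 17 11 18 3 9 16)= [0, 6, 7, 9, 10, 5, 8, 17, 12, 16, 14, 18, 4, 13, 2, 15, 1, 11, 3]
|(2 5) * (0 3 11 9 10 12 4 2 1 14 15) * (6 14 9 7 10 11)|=|(0 3 6 14 15)(1 9 11 7 10 12 4 2 5)|=45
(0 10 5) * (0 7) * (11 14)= (0 10 5 7)(11 14)= [10, 1, 2, 3, 4, 7, 6, 0, 8, 9, 5, 14, 12, 13, 11]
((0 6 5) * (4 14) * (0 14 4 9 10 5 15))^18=(15)(5 9)(10 14)=[0, 1, 2, 3, 4, 9, 6, 7, 8, 5, 14, 11, 12, 13, 10, 15]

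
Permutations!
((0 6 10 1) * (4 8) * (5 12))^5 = (0 6 10 1)(4 8)(5 12) = [6, 0, 2, 3, 8, 12, 10, 7, 4, 9, 1, 11, 5]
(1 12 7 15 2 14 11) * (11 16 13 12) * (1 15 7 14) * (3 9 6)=(1 11 15 2)(3 9 6)(12 14 16 13)=[0, 11, 1, 9, 4, 5, 3, 7, 8, 6, 10, 15, 14, 12, 16, 2, 13]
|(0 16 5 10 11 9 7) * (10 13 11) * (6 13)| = |(0 16 5 6 13 11 9 7)| = 8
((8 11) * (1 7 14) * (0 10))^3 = [10, 1, 2, 3, 4, 5, 6, 7, 11, 9, 0, 8, 12, 13, 14] = (14)(0 10)(8 11)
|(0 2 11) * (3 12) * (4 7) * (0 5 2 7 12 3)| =|(0 7 4 12)(2 11 5)| =12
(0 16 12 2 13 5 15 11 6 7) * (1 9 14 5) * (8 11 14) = (0 16 12 2 13 1 9 8 11 6 7)(5 15 14) = [16, 9, 13, 3, 4, 15, 7, 0, 11, 8, 10, 6, 2, 1, 5, 14, 12]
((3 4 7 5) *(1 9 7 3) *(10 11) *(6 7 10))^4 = (1 6 9 7 10 5 11) = [0, 6, 2, 3, 4, 11, 9, 10, 8, 7, 5, 1]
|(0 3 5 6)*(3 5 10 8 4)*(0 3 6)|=10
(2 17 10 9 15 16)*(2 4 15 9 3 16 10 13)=(2 17 13)(3 16 4 15 10)=[0, 1, 17, 16, 15, 5, 6, 7, 8, 9, 3, 11, 12, 2, 14, 10, 4, 13]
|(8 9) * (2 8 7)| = 4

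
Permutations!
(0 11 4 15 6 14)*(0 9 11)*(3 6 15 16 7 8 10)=(3 6 14 9 11 4 16 7 8 10)=[0, 1, 2, 6, 16, 5, 14, 8, 10, 11, 3, 4, 12, 13, 9, 15, 7]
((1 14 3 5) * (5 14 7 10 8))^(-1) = (1 5 8 10 7)(3 14) = [0, 5, 2, 14, 4, 8, 6, 1, 10, 9, 7, 11, 12, 13, 3]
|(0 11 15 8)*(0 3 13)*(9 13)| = 7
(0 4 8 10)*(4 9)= [9, 1, 2, 3, 8, 5, 6, 7, 10, 4, 0]= (0 9 4 8 10)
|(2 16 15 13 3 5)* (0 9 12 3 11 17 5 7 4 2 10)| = 14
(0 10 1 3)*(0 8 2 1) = [10, 3, 1, 8, 4, 5, 6, 7, 2, 9, 0] = (0 10)(1 3 8 2)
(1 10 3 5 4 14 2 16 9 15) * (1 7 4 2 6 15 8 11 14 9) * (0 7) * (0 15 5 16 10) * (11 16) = (0 7 4 9 8 16 1)(2 10 3 11 14 6 5) = [7, 0, 10, 11, 9, 2, 5, 4, 16, 8, 3, 14, 12, 13, 6, 15, 1]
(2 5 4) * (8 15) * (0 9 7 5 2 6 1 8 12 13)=(0 9 7 5 4 6 1 8 15 12 13)=[9, 8, 2, 3, 6, 4, 1, 5, 15, 7, 10, 11, 13, 0, 14, 12]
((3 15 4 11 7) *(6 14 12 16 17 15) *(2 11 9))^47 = (2 9 4 15 17 16 12 14 6 3 7 11) = [0, 1, 9, 7, 15, 5, 3, 11, 8, 4, 10, 2, 14, 13, 6, 17, 12, 16]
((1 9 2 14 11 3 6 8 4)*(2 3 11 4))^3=(1 6 14 9 8 4 3 2)=[0, 6, 1, 2, 3, 5, 14, 7, 4, 8, 10, 11, 12, 13, 9]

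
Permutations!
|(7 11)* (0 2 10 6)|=|(0 2 10 6)(7 11)|=4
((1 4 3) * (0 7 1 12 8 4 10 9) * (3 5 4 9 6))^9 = (12)(4 5) = [0, 1, 2, 3, 5, 4, 6, 7, 8, 9, 10, 11, 12]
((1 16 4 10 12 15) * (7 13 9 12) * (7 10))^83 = (1 7 12 16 13 15 4 9) = [0, 7, 2, 3, 9, 5, 6, 12, 8, 1, 10, 11, 16, 15, 14, 4, 13]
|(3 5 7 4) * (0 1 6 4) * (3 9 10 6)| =20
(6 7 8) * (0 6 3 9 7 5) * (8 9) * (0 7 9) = (9)(0 6 5 7)(3 8) = [6, 1, 2, 8, 4, 7, 5, 0, 3, 9]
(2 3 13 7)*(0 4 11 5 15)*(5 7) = (0 4 11 7 2 3 13 5 15) = [4, 1, 3, 13, 11, 15, 6, 2, 8, 9, 10, 7, 12, 5, 14, 0]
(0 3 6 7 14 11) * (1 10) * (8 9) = [3, 10, 2, 6, 4, 5, 7, 14, 9, 8, 1, 0, 12, 13, 11] = (0 3 6 7 14 11)(1 10)(8 9)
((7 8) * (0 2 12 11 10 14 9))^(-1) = (0 9 14 10 11 12 2)(7 8) = [9, 1, 0, 3, 4, 5, 6, 8, 7, 14, 11, 12, 2, 13, 10]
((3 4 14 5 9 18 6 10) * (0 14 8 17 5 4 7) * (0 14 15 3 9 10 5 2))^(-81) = (5 6 18 9 10) = [0, 1, 2, 3, 4, 6, 18, 7, 8, 10, 5, 11, 12, 13, 14, 15, 16, 17, 9]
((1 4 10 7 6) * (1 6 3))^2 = (1 10 3 4 7) = [0, 10, 2, 4, 7, 5, 6, 1, 8, 9, 3]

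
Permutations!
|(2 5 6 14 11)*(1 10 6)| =|(1 10 6 14 11 2 5)| =7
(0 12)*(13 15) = (0 12)(13 15) = [12, 1, 2, 3, 4, 5, 6, 7, 8, 9, 10, 11, 0, 15, 14, 13]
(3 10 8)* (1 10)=(1 10 8 3)=[0, 10, 2, 1, 4, 5, 6, 7, 3, 9, 8]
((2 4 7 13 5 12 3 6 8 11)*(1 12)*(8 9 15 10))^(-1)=(1 5 13 7 4 2 11 8 10 15 9 6 3 12)=[0, 5, 11, 12, 2, 13, 3, 4, 10, 6, 15, 8, 1, 7, 14, 9]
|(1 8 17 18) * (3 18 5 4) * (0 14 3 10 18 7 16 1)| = |(0 14 3 7 16 1 8 17 5 4 10 18)| = 12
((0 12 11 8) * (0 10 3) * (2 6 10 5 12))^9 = (0 3 10 6 2)(5 12 11 8) = [3, 1, 0, 10, 4, 12, 2, 7, 5, 9, 6, 8, 11]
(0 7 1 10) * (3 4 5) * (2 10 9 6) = (0 7 1 9 6 2 10)(3 4 5) = [7, 9, 10, 4, 5, 3, 2, 1, 8, 6, 0]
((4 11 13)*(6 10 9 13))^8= (4 6 9)(10 13 11)= [0, 1, 2, 3, 6, 5, 9, 7, 8, 4, 13, 10, 12, 11]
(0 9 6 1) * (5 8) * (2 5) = [9, 0, 5, 3, 4, 8, 1, 7, 2, 6] = (0 9 6 1)(2 5 8)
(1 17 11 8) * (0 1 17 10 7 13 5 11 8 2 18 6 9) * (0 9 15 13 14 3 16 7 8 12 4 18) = (0 1 10 8 17 12 4 18 6 15 13 5 11 2)(3 16 7 14) = [1, 10, 0, 16, 18, 11, 15, 14, 17, 9, 8, 2, 4, 5, 3, 13, 7, 12, 6]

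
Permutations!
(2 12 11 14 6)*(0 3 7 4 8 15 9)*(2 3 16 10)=[16, 1, 12, 7, 8, 5, 3, 4, 15, 0, 2, 14, 11, 13, 6, 9, 10]=(0 16 10 2 12 11 14 6 3 7 4 8 15 9)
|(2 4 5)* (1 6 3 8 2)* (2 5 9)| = 15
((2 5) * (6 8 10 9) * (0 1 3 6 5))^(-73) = (0 2 5 9 10 8 6 3 1) = [2, 0, 5, 1, 4, 9, 3, 7, 6, 10, 8]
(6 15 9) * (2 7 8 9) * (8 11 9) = (2 7 11 9 6 15) = [0, 1, 7, 3, 4, 5, 15, 11, 8, 6, 10, 9, 12, 13, 14, 2]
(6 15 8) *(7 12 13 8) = (6 15 7 12 13 8) = [0, 1, 2, 3, 4, 5, 15, 12, 6, 9, 10, 11, 13, 8, 14, 7]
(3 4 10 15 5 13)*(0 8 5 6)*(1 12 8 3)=(0 3 4 10 15 6)(1 12 8 5 13)=[3, 12, 2, 4, 10, 13, 0, 7, 5, 9, 15, 11, 8, 1, 14, 6]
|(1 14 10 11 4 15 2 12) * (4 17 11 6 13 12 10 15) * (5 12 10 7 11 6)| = 12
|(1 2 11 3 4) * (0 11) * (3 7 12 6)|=|(0 11 7 12 6 3 4 1 2)|=9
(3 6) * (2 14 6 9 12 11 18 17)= (2 14 6 3 9 12 11 18 17)= [0, 1, 14, 9, 4, 5, 3, 7, 8, 12, 10, 18, 11, 13, 6, 15, 16, 2, 17]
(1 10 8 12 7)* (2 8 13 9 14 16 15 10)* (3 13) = (1 2 8 12 7)(3 13 9 14 16 15 10) = [0, 2, 8, 13, 4, 5, 6, 1, 12, 14, 3, 11, 7, 9, 16, 10, 15]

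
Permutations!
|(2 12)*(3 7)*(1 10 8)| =6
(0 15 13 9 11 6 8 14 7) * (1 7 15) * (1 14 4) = (0 14 15 13 9 11 6 8 4 1 7) = [14, 7, 2, 3, 1, 5, 8, 0, 4, 11, 10, 6, 12, 9, 15, 13]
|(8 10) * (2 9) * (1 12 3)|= |(1 12 3)(2 9)(8 10)|= 6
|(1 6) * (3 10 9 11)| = |(1 6)(3 10 9 11)| = 4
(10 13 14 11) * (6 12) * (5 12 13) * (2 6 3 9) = (2 6 13 14 11 10 5 12 3 9) = [0, 1, 6, 9, 4, 12, 13, 7, 8, 2, 5, 10, 3, 14, 11]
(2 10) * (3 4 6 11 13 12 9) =(2 10)(3 4 6 11 13 12 9) =[0, 1, 10, 4, 6, 5, 11, 7, 8, 3, 2, 13, 9, 12]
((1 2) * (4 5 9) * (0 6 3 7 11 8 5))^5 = [8, 2, 1, 9, 11, 3, 5, 4, 6, 7, 10, 0] = (0 8 6 5 3 9 7 4 11)(1 2)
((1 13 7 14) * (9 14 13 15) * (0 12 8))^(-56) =[12, 1, 2, 3, 4, 5, 6, 7, 0, 9, 10, 11, 8, 13, 14, 15] =(15)(0 12 8)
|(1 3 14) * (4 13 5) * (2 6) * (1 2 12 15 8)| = 24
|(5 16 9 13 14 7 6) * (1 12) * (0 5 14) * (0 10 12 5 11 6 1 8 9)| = 40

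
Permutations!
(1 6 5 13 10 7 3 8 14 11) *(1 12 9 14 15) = (1 6 5 13 10 7 3 8 15)(9 14 11 12) = [0, 6, 2, 8, 4, 13, 5, 3, 15, 14, 7, 12, 9, 10, 11, 1]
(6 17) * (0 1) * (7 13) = [1, 0, 2, 3, 4, 5, 17, 13, 8, 9, 10, 11, 12, 7, 14, 15, 16, 6] = (0 1)(6 17)(7 13)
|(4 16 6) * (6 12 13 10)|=|(4 16 12 13 10 6)|=6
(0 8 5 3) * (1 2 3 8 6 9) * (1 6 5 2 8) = [5, 8, 3, 0, 4, 1, 9, 7, 2, 6] = (0 5 1 8 2 3)(6 9)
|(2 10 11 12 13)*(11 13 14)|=|(2 10 13)(11 12 14)|=3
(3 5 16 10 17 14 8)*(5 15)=(3 15 5 16 10 17 14 8)=[0, 1, 2, 15, 4, 16, 6, 7, 3, 9, 17, 11, 12, 13, 8, 5, 10, 14]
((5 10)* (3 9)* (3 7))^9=(5 10)=[0, 1, 2, 3, 4, 10, 6, 7, 8, 9, 5]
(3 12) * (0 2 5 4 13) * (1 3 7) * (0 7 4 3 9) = [2, 9, 5, 12, 13, 3, 6, 1, 8, 0, 10, 11, 4, 7] = (0 2 5 3 12 4 13 7 1 9)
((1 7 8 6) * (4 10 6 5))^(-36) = (1 6 10 4 5 8 7) = [0, 6, 2, 3, 5, 8, 10, 1, 7, 9, 4]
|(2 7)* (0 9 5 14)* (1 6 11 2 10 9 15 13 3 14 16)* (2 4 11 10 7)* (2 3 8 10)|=26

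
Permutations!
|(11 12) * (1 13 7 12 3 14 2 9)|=9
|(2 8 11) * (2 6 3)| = |(2 8 11 6 3)| = 5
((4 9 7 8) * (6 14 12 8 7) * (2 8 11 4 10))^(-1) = (2 10 8)(4 11 12 14 6 9) = [0, 1, 10, 3, 11, 5, 9, 7, 2, 4, 8, 12, 14, 13, 6]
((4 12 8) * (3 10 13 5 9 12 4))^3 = [0, 1, 2, 5, 4, 8, 6, 7, 13, 3, 9, 11, 10, 12] = (3 5 8 13 12 10 9)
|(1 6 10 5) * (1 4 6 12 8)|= 12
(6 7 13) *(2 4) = [0, 1, 4, 3, 2, 5, 7, 13, 8, 9, 10, 11, 12, 6] = (2 4)(6 7 13)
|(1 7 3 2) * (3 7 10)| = 4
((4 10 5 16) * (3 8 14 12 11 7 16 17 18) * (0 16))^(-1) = (0 7 11 12 14 8 3 18 17 5 10 4 16) = [7, 1, 2, 18, 16, 10, 6, 11, 3, 9, 4, 12, 14, 13, 8, 15, 0, 5, 17]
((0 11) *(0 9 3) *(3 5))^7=[9, 1, 2, 11, 4, 0, 6, 7, 8, 3, 10, 5]=(0 9 3 11 5)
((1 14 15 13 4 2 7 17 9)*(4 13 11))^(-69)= (1 11 7)(2 9 15)(4 17 14)= [0, 11, 9, 3, 17, 5, 6, 1, 8, 15, 10, 7, 12, 13, 4, 2, 16, 14]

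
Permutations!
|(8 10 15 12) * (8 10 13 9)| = |(8 13 9)(10 15 12)| = 3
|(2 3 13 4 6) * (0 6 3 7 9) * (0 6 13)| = 4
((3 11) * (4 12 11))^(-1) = (3 11 12 4) = [0, 1, 2, 11, 3, 5, 6, 7, 8, 9, 10, 12, 4]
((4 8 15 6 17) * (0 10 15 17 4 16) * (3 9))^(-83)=(0 8 15 16 4 10 17 6)(3 9)=[8, 1, 2, 9, 10, 5, 0, 7, 15, 3, 17, 11, 12, 13, 14, 16, 4, 6]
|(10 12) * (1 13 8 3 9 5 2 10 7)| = 10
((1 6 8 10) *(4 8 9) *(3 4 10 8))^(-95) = (1 6 9 10)(3 4) = [0, 6, 2, 4, 3, 5, 9, 7, 8, 10, 1]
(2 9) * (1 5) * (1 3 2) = (1 5 3 2 9) = [0, 5, 9, 2, 4, 3, 6, 7, 8, 1]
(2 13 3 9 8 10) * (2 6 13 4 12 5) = (2 4 12 5)(3 9 8 10 6 13) = [0, 1, 4, 9, 12, 2, 13, 7, 10, 8, 6, 11, 5, 3]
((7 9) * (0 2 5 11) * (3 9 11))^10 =[3, 1, 9, 11, 4, 7, 6, 2, 8, 0, 10, 5] =(0 3 11 5 7 2 9)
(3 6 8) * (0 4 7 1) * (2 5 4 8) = (0 8 3 6 2 5 4 7 1) = [8, 0, 5, 6, 7, 4, 2, 1, 3]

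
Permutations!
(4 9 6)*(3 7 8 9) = (3 7 8 9 6 4) = [0, 1, 2, 7, 3, 5, 4, 8, 9, 6]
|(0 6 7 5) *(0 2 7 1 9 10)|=15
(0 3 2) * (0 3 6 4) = [6, 1, 3, 2, 0, 5, 4] = (0 6 4)(2 3)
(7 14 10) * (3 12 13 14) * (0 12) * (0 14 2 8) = (0 12 13 2 8)(3 14 10 7) = [12, 1, 8, 14, 4, 5, 6, 3, 0, 9, 7, 11, 13, 2, 10]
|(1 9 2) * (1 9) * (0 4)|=2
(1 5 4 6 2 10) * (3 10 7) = (1 5 4 6 2 7 3 10) = [0, 5, 7, 10, 6, 4, 2, 3, 8, 9, 1]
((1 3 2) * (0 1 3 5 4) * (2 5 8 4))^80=(8)(2 5 3)=[0, 1, 5, 2, 4, 3, 6, 7, 8]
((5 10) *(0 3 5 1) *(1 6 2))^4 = [6, 10, 5, 2, 4, 1, 3, 7, 8, 9, 0] = (0 6 3 2 5 1 10)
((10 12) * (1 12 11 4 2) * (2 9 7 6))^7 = [0, 6, 7, 3, 10, 5, 9, 4, 8, 11, 1, 12, 2] = (1 6 9 11 12 2 7 4 10)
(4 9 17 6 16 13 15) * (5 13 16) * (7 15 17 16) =[0, 1, 2, 3, 9, 13, 5, 15, 8, 16, 10, 11, 12, 17, 14, 4, 7, 6] =(4 9 16 7 15)(5 13 17 6)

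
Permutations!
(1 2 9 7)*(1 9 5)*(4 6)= (1 2 5)(4 6)(7 9)= [0, 2, 5, 3, 6, 1, 4, 9, 8, 7]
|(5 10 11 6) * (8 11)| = 5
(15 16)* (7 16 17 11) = (7 16 15 17 11) = [0, 1, 2, 3, 4, 5, 6, 16, 8, 9, 10, 7, 12, 13, 14, 17, 15, 11]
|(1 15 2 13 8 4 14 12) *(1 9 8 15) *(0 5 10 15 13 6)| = |(0 5 10 15 2 6)(4 14 12 9 8)| = 30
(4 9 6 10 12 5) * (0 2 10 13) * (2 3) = [3, 1, 10, 2, 9, 4, 13, 7, 8, 6, 12, 11, 5, 0] = (0 3 2 10 12 5 4 9 6 13)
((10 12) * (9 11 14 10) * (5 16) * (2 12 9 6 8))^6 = [0, 1, 6, 3, 4, 5, 2, 7, 12, 14, 11, 10, 8, 13, 9, 15, 16] = (16)(2 6)(8 12)(9 14)(10 11)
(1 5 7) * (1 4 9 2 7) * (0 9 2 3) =[9, 5, 7, 0, 2, 1, 6, 4, 8, 3] =(0 9 3)(1 5)(2 7 4)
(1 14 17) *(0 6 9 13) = (0 6 9 13)(1 14 17) = [6, 14, 2, 3, 4, 5, 9, 7, 8, 13, 10, 11, 12, 0, 17, 15, 16, 1]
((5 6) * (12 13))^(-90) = (13) = [0, 1, 2, 3, 4, 5, 6, 7, 8, 9, 10, 11, 12, 13]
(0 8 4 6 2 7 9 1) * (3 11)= (0 8 4 6 2 7 9 1)(3 11)= [8, 0, 7, 11, 6, 5, 2, 9, 4, 1, 10, 3]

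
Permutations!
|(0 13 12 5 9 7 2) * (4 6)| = 14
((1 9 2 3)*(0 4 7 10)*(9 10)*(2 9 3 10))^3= [3, 0, 4, 10, 1, 5, 6, 2, 8, 9, 7]= (0 3 10 7 2 4 1)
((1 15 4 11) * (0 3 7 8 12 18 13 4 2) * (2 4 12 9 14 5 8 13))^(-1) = (0 2 18 12 13 7 3)(1 11 4 15)(5 14 9 8) = [2, 11, 18, 0, 15, 14, 6, 3, 5, 8, 10, 4, 13, 7, 9, 1, 16, 17, 12]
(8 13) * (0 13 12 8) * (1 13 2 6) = (0 2 6 1 13)(8 12) = [2, 13, 6, 3, 4, 5, 1, 7, 12, 9, 10, 11, 8, 0]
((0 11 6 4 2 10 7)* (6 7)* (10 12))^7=[11, 1, 10, 3, 12, 5, 2, 0, 8, 9, 4, 7, 6]=(0 11 7)(2 10 4 12 6)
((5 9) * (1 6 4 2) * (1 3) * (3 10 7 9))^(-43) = (1 4 10 9 3 6 2 7 5) = [0, 4, 7, 6, 10, 1, 2, 5, 8, 3, 9]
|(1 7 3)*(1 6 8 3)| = 6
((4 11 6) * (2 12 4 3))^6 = (12) = [0, 1, 2, 3, 4, 5, 6, 7, 8, 9, 10, 11, 12]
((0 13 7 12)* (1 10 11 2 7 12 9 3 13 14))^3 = (0 10 7 13 14 11 9 12 1 2 3) = [10, 2, 3, 0, 4, 5, 6, 13, 8, 12, 7, 9, 1, 14, 11]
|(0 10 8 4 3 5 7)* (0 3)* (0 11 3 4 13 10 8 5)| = 9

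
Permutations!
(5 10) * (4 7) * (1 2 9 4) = (1 2 9 4 7)(5 10) = [0, 2, 9, 3, 7, 10, 6, 1, 8, 4, 5]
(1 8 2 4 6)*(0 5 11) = [5, 8, 4, 3, 6, 11, 1, 7, 2, 9, 10, 0] = (0 5 11)(1 8 2 4 6)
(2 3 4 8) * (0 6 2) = (0 6 2 3 4 8) = [6, 1, 3, 4, 8, 5, 2, 7, 0]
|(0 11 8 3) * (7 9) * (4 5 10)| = |(0 11 8 3)(4 5 10)(7 9)| = 12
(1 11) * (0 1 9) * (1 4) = (0 4 1 11 9) = [4, 11, 2, 3, 1, 5, 6, 7, 8, 0, 10, 9]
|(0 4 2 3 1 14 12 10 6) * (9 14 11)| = 11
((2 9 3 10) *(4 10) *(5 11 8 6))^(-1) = (2 10 4 3 9)(5 6 8 11) = [0, 1, 10, 9, 3, 6, 8, 7, 11, 2, 4, 5]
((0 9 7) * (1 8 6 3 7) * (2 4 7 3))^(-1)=[7, 9, 6, 3, 2, 5, 8, 4, 1, 0]=(0 7 4 2 6 8 1 9)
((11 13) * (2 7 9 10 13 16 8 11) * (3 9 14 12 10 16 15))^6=(16)=[0, 1, 2, 3, 4, 5, 6, 7, 8, 9, 10, 11, 12, 13, 14, 15, 16]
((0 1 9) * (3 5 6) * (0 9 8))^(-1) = (9)(0 8 1)(3 6 5) = [8, 0, 2, 6, 4, 3, 5, 7, 1, 9]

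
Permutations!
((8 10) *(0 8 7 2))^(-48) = (0 10 2 8 7) = [10, 1, 8, 3, 4, 5, 6, 0, 7, 9, 2]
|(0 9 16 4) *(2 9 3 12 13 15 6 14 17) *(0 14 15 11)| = |(0 3 12 13 11)(2 9 16 4 14 17)(6 15)| = 30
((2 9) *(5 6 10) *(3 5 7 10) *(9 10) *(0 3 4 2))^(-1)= (0 9 7 10 2 4 6 5 3)= [9, 1, 4, 0, 6, 3, 5, 10, 8, 7, 2]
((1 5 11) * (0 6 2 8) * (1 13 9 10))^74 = [2, 11, 0, 3, 4, 13, 8, 7, 6, 1, 5, 9, 12, 10] = (0 2)(1 11 9)(5 13 10)(6 8)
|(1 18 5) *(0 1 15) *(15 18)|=|(0 1 15)(5 18)|=6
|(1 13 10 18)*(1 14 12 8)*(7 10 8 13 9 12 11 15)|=|(1 9 12 13 8)(7 10 18 14 11 15)|=30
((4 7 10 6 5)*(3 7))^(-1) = [0, 1, 2, 4, 5, 6, 10, 3, 8, 9, 7] = (3 4 5 6 10 7)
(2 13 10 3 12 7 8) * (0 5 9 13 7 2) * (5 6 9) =(0 6 9 13 10 3 12 2 7 8) =[6, 1, 7, 12, 4, 5, 9, 8, 0, 13, 3, 11, 2, 10]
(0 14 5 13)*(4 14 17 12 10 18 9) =(0 17 12 10 18 9 4 14 5 13) =[17, 1, 2, 3, 14, 13, 6, 7, 8, 4, 18, 11, 10, 0, 5, 15, 16, 12, 9]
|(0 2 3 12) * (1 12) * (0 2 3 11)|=6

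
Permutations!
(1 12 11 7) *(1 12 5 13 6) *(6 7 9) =(1 5 13 7 12 11 9 6) =[0, 5, 2, 3, 4, 13, 1, 12, 8, 6, 10, 9, 11, 7]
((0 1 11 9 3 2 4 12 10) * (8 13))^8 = (13)(0 10 12 4 2 3 9 11 1) = [10, 0, 3, 9, 2, 5, 6, 7, 8, 11, 12, 1, 4, 13]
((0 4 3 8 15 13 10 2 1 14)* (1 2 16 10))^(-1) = (0 14 1 13 15 8 3 4)(10 16) = [14, 13, 2, 4, 0, 5, 6, 7, 3, 9, 16, 11, 12, 15, 1, 8, 10]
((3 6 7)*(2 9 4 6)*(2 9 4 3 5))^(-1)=(2 5 7 6 4)(3 9)=[0, 1, 5, 9, 2, 7, 4, 6, 8, 3]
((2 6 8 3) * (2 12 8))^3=(12)(2 6)=[0, 1, 6, 3, 4, 5, 2, 7, 8, 9, 10, 11, 12]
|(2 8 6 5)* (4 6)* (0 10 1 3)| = 20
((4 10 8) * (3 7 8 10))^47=(10)(3 4 8 7)=[0, 1, 2, 4, 8, 5, 6, 3, 7, 9, 10]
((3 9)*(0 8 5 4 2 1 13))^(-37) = [1, 4, 5, 9, 8, 0, 6, 7, 13, 3, 10, 11, 12, 2] = (0 1 4 8 13 2 5)(3 9)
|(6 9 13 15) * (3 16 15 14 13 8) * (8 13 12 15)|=6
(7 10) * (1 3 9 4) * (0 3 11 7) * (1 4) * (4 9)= [3, 11, 2, 4, 9, 5, 6, 10, 8, 1, 0, 7]= (0 3 4 9 1 11 7 10)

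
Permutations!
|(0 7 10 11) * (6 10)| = 5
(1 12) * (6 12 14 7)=(1 14 7 6 12)=[0, 14, 2, 3, 4, 5, 12, 6, 8, 9, 10, 11, 1, 13, 7]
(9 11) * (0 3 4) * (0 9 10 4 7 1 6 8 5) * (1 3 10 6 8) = (0 10 4 9 11 6 1 8 5)(3 7) = [10, 8, 2, 7, 9, 0, 1, 3, 5, 11, 4, 6]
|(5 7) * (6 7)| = |(5 6 7)| = 3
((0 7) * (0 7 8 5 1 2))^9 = (0 2 1 5 8) = [2, 5, 1, 3, 4, 8, 6, 7, 0]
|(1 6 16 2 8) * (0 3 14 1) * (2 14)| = 4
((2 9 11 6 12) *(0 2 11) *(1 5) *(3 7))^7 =[2, 5, 9, 7, 4, 1, 12, 3, 8, 0, 10, 6, 11] =(0 2 9)(1 5)(3 7)(6 12 11)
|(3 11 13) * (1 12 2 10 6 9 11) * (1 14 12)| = |(2 10 6 9 11 13 3 14 12)| = 9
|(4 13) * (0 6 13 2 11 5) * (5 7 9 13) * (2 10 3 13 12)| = |(0 6 5)(2 11 7 9 12)(3 13 4 10)| = 60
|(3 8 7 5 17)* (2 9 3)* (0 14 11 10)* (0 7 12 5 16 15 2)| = 14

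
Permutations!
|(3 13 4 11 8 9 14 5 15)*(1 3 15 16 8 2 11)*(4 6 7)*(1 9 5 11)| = 30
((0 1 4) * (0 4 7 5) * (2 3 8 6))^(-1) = (0 5 7 1)(2 6 8 3) = [5, 0, 6, 2, 4, 7, 8, 1, 3]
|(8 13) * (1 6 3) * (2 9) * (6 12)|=4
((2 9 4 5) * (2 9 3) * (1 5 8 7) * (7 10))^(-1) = (1 7 10 8 4 9 5)(2 3) = [0, 7, 3, 2, 9, 1, 6, 10, 4, 5, 8]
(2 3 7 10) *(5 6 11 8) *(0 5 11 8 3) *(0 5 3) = (0 3 7 10 2 5 6 8 11) = [3, 1, 5, 7, 4, 6, 8, 10, 11, 9, 2, 0]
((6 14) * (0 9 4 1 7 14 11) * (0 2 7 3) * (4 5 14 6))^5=(0 1 14 9 3 4 5)(2 7 6 11)=[1, 14, 7, 4, 5, 0, 11, 6, 8, 3, 10, 2, 12, 13, 9]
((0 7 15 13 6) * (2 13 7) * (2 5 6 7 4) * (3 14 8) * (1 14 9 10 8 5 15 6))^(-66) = [13, 1, 0, 10, 6, 5, 2, 4, 9, 8, 3, 11, 12, 15, 14, 7] = (0 13 15 7 4 6 2)(3 10)(8 9)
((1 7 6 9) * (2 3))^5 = (1 7 6 9)(2 3) = [0, 7, 3, 2, 4, 5, 9, 6, 8, 1]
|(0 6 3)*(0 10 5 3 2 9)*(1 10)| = 4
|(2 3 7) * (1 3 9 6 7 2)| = |(1 3 2 9 6 7)| = 6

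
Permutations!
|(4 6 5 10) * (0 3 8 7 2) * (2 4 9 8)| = |(0 3 2)(4 6 5 10 9 8 7)| = 21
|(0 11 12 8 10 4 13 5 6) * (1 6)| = |(0 11 12 8 10 4 13 5 1 6)| = 10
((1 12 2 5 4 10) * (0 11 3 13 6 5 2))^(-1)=[12, 10, 2, 11, 5, 6, 13, 7, 8, 9, 4, 0, 1, 3]=(0 12 1 10 4 5 6 13 3 11)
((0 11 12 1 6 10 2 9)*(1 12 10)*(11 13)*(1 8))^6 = (13) = [0, 1, 2, 3, 4, 5, 6, 7, 8, 9, 10, 11, 12, 13]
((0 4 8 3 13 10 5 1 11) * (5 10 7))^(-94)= [7, 3, 2, 11, 5, 8, 6, 4, 1, 9, 10, 13, 12, 0]= (0 7 4 5 8 1 3 11 13)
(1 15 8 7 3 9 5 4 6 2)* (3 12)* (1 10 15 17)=(1 17)(2 10 15 8 7 12 3 9 5 4 6)=[0, 17, 10, 9, 6, 4, 2, 12, 7, 5, 15, 11, 3, 13, 14, 8, 16, 1]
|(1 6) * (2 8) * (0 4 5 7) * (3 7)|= |(0 4 5 3 7)(1 6)(2 8)|= 10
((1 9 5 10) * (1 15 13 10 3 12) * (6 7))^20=(10 13 15)=[0, 1, 2, 3, 4, 5, 6, 7, 8, 9, 13, 11, 12, 15, 14, 10]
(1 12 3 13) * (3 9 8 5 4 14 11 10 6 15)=[0, 12, 2, 13, 14, 4, 15, 7, 5, 8, 6, 10, 9, 1, 11, 3]=(1 12 9 8 5 4 14 11 10 6 15 3 13)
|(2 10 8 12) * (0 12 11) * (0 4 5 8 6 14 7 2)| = |(0 12)(2 10 6 14 7)(4 5 8 11)| = 20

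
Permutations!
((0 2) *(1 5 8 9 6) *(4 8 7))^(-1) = (0 2)(1 6 9 8 4 7 5) = [2, 6, 0, 3, 7, 1, 9, 5, 4, 8]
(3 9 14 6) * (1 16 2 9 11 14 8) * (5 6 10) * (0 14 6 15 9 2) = (0 14 10 5 15 9 8 1 16)(3 11 6) = [14, 16, 2, 11, 4, 15, 3, 7, 1, 8, 5, 6, 12, 13, 10, 9, 0]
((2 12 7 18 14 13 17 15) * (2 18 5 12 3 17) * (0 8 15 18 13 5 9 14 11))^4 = (0 2 11 13 18 15 17 8 3)(5 14 9 7 12) = [2, 1, 11, 0, 4, 14, 6, 12, 3, 7, 10, 13, 5, 18, 9, 17, 16, 8, 15]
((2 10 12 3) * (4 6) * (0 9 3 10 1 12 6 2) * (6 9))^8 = (0 3 9 10 12 1 2 4 6) = [3, 2, 4, 9, 6, 5, 0, 7, 8, 10, 12, 11, 1]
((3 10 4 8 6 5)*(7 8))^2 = [0, 1, 2, 4, 8, 10, 3, 6, 5, 9, 7] = (3 4 8 5 10 7 6)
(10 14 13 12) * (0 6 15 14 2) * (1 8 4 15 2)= (0 6 2)(1 8 4 15 14 13 12 10)= [6, 8, 0, 3, 15, 5, 2, 7, 4, 9, 1, 11, 10, 12, 13, 14]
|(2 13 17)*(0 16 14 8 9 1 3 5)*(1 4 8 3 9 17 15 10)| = |(0 16 14 3 5)(1 9 4 8 17 2 13 15 10)| = 45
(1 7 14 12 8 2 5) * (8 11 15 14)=(1 7 8 2 5)(11 15 14 12)=[0, 7, 5, 3, 4, 1, 6, 8, 2, 9, 10, 15, 11, 13, 12, 14]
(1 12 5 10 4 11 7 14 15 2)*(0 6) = (0 6)(1 12 5 10 4 11 7 14 15 2) = [6, 12, 1, 3, 11, 10, 0, 14, 8, 9, 4, 7, 5, 13, 15, 2]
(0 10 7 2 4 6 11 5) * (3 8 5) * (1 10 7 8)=(0 7 2 4 6 11 3 1 10 8 5)=[7, 10, 4, 1, 6, 0, 11, 2, 5, 9, 8, 3]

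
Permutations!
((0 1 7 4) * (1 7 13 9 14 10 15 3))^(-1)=[4, 3, 2, 15, 7, 5, 6, 0, 8, 13, 14, 11, 12, 1, 9, 10]=(0 4 7)(1 3 15 10 14 9 13)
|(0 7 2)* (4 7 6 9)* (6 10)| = |(0 10 6 9 4 7 2)| = 7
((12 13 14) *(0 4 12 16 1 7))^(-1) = [7, 16, 2, 3, 0, 5, 6, 1, 8, 9, 10, 11, 4, 12, 13, 15, 14] = (0 7 1 16 14 13 12 4)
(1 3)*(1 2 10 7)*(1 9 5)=(1 3 2 10 7 9 5)=[0, 3, 10, 2, 4, 1, 6, 9, 8, 5, 7]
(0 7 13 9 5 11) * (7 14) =[14, 1, 2, 3, 4, 11, 6, 13, 8, 5, 10, 0, 12, 9, 7] =(0 14 7 13 9 5 11)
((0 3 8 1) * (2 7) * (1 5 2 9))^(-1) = [1, 9, 5, 0, 4, 8, 6, 2, 3, 7] = (0 1 9 7 2 5 8 3)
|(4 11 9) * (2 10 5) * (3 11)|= |(2 10 5)(3 11 9 4)|= 12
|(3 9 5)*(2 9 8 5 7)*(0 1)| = |(0 1)(2 9 7)(3 8 5)| = 6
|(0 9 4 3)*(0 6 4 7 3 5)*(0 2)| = |(0 9 7 3 6 4 5 2)| = 8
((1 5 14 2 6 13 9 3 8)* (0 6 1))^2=(0 13 3)(1 14)(2 5)(6 9 8)=[13, 14, 5, 0, 4, 2, 9, 7, 6, 8, 10, 11, 12, 3, 1]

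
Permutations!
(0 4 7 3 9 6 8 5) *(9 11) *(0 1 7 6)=(0 4 6 8 5 1 7 3 11 9)=[4, 7, 2, 11, 6, 1, 8, 3, 5, 0, 10, 9]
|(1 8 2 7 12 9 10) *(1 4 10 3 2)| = 10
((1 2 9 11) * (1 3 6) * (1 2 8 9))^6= (1 2 6 3 11 9 8)= [0, 2, 6, 11, 4, 5, 3, 7, 1, 8, 10, 9]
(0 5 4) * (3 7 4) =(0 5 3 7 4) =[5, 1, 2, 7, 0, 3, 6, 4]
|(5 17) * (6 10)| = |(5 17)(6 10)| = 2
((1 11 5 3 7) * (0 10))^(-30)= (11)= [0, 1, 2, 3, 4, 5, 6, 7, 8, 9, 10, 11]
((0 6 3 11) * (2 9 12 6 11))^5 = (12)(0 11) = [11, 1, 2, 3, 4, 5, 6, 7, 8, 9, 10, 0, 12]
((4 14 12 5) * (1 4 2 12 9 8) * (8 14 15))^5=(1 4 15 8)(2 5 12)(9 14)=[0, 4, 5, 3, 15, 12, 6, 7, 1, 14, 10, 11, 2, 13, 9, 8]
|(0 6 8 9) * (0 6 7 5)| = |(0 7 5)(6 8 9)| = 3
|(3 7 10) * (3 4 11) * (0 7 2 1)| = |(0 7 10 4 11 3 2 1)| = 8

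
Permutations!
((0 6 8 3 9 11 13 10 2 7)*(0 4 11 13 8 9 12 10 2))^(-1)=(0 10 12 3 8 11 4 7 2 13 9 6)=[10, 1, 13, 8, 7, 5, 0, 2, 11, 6, 12, 4, 3, 9]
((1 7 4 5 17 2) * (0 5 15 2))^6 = [0, 7, 1, 3, 15, 5, 6, 4, 8, 9, 10, 11, 12, 13, 14, 2, 16, 17] = (17)(1 7 4 15 2)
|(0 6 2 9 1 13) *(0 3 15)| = |(0 6 2 9 1 13 3 15)| = 8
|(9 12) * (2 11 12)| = |(2 11 12 9)| = 4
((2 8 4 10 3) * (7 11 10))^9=(2 4 11 3 8 7 10)=[0, 1, 4, 8, 11, 5, 6, 10, 7, 9, 2, 3]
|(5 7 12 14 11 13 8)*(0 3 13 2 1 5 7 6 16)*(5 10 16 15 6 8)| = |(0 3 13 5 8 7 12 14 11 2 1 10 16)(6 15)| = 26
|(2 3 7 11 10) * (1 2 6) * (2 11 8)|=4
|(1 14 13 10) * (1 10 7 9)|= 5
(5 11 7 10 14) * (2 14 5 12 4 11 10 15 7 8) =(2 14 12 4 11 8)(5 10)(7 15) =[0, 1, 14, 3, 11, 10, 6, 15, 2, 9, 5, 8, 4, 13, 12, 7]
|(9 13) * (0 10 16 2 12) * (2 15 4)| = 14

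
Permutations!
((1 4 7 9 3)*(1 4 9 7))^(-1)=[0, 4, 2, 9, 3, 5, 6, 7, 8, 1]=(1 4 3 9)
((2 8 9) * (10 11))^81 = (10 11) = [0, 1, 2, 3, 4, 5, 6, 7, 8, 9, 11, 10]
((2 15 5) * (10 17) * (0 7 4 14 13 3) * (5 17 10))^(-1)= (0 3 13 14 4 7)(2 5 17 15)= [3, 1, 5, 13, 7, 17, 6, 0, 8, 9, 10, 11, 12, 14, 4, 2, 16, 15]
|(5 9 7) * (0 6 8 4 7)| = |(0 6 8 4 7 5 9)| = 7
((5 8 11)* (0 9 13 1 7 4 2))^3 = (0 1 2 13 4 9 7) = [1, 2, 13, 3, 9, 5, 6, 0, 8, 7, 10, 11, 12, 4]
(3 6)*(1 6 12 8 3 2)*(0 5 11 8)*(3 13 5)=(0 3 12)(1 6 2)(5 11 8 13)=[3, 6, 1, 12, 4, 11, 2, 7, 13, 9, 10, 8, 0, 5]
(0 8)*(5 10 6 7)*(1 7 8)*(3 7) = (0 1 3 7 5 10 6 8) = [1, 3, 2, 7, 4, 10, 8, 5, 0, 9, 6]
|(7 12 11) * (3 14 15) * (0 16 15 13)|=|(0 16 15 3 14 13)(7 12 11)|=6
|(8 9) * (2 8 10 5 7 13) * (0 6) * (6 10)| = 9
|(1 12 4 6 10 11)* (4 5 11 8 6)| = 12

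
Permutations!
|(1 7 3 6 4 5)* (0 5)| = 7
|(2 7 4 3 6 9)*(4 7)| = |(2 4 3 6 9)| = 5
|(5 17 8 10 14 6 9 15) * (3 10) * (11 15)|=10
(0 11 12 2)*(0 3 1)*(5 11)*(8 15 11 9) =(0 5 9 8 15 11 12 2 3 1) =[5, 0, 3, 1, 4, 9, 6, 7, 15, 8, 10, 12, 2, 13, 14, 11]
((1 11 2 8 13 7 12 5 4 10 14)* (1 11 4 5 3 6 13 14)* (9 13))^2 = (1 10 4)(2 14)(3 9 7)(6 13 12)(8 11) = [0, 10, 14, 9, 1, 5, 13, 3, 11, 7, 4, 8, 6, 12, 2]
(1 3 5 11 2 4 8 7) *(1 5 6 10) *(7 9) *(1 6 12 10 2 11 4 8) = (1 3 12 10 6 2 8 9 7 5 4) = [0, 3, 8, 12, 1, 4, 2, 5, 9, 7, 6, 11, 10]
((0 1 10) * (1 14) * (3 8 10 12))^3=(0 12 10 1 8 14 3)=[12, 8, 2, 0, 4, 5, 6, 7, 14, 9, 1, 11, 10, 13, 3]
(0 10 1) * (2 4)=(0 10 1)(2 4)=[10, 0, 4, 3, 2, 5, 6, 7, 8, 9, 1]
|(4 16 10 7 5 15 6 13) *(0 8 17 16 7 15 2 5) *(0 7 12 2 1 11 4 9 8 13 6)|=24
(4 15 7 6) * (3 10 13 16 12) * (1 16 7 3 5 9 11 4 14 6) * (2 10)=(1 16 12 5 9 11 4 15 3 2 10 13 7)(6 14)=[0, 16, 10, 2, 15, 9, 14, 1, 8, 11, 13, 4, 5, 7, 6, 3, 12]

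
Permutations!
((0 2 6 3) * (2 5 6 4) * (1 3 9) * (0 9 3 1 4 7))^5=(0 4 6 7 9 5 2 3)=[4, 1, 3, 0, 6, 2, 7, 9, 8, 5]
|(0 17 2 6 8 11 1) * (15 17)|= 8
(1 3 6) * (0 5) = (0 5)(1 3 6) = [5, 3, 2, 6, 4, 0, 1]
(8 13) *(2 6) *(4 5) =[0, 1, 6, 3, 5, 4, 2, 7, 13, 9, 10, 11, 12, 8] =(2 6)(4 5)(8 13)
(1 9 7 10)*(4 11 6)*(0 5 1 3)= [5, 9, 2, 0, 11, 1, 4, 10, 8, 7, 3, 6]= (0 5 1 9 7 10 3)(4 11 6)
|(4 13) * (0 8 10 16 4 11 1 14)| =9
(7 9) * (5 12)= (5 12)(7 9)= [0, 1, 2, 3, 4, 12, 6, 9, 8, 7, 10, 11, 5]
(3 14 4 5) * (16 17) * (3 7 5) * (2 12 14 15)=[0, 1, 12, 15, 3, 7, 6, 5, 8, 9, 10, 11, 14, 13, 4, 2, 17, 16]=(2 12 14 4 3 15)(5 7)(16 17)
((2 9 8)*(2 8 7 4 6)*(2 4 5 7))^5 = (2 9)(4 6)(5 7) = [0, 1, 9, 3, 6, 7, 4, 5, 8, 2]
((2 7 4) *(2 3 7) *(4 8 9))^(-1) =(3 4 9 8 7) =[0, 1, 2, 4, 9, 5, 6, 3, 7, 8]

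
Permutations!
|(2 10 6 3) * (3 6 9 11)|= 5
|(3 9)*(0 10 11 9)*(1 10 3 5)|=|(0 3)(1 10 11 9 5)|=10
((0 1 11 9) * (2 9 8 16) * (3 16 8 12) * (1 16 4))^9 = (0 16 2 9)(1 4 3 12 11) = [16, 4, 9, 12, 3, 5, 6, 7, 8, 0, 10, 1, 11, 13, 14, 15, 2]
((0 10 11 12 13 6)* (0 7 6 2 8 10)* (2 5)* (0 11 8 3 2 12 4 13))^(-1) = (0 12 5 13 4 11)(2 3)(6 7)(8 10) = [12, 1, 3, 2, 11, 13, 7, 6, 10, 9, 8, 0, 5, 4]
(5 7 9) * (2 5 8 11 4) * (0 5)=(0 5 7 9 8 11 4 2)=[5, 1, 0, 3, 2, 7, 6, 9, 11, 8, 10, 4]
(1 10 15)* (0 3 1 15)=[3, 10, 2, 1, 4, 5, 6, 7, 8, 9, 0, 11, 12, 13, 14, 15]=(15)(0 3 1 10)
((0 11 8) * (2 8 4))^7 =[4, 1, 0, 3, 8, 5, 6, 7, 11, 9, 10, 2] =(0 4 8 11 2)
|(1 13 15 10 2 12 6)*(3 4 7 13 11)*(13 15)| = 10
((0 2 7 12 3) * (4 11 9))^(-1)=(0 3 12 7 2)(4 9 11)=[3, 1, 0, 12, 9, 5, 6, 2, 8, 11, 10, 4, 7]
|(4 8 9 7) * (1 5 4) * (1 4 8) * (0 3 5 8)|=|(0 3 5)(1 8 9 7 4)|=15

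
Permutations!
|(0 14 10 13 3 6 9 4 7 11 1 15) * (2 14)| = 13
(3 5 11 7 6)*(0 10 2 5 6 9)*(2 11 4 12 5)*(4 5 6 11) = [10, 1, 2, 11, 12, 5, 3, 9, 8, 0, 4, 7, 6] = (0 10 4 12 6 3 11 7 9)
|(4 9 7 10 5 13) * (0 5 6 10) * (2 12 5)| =8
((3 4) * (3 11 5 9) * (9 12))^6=(12)=[0, 1, 2, 3, 4, 5, 6, 7, 8, 9, 10, 11, 12]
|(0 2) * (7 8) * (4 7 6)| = 4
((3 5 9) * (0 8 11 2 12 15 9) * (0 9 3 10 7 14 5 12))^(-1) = (0 2 11 8)(3 15 12)(5 14 7 10 9) = [2, 1, 11, 15, 4, 14, 6, 10, 0, 5, 9, 8, 3, 13, 7, 12]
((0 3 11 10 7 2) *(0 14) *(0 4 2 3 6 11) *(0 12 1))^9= (14)(0 6 11 10 7 3 12 1)= [6, 0, 2, 12, 4, 5, 11, 3, 8, 9, 7, 10, 1, 13, 14]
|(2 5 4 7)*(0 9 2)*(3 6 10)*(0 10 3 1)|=|(0 9 2 5 4 7 10 1)(3 6)|=8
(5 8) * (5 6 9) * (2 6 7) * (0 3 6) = (0 3 6 9 5 8 7 2) = [3, 1, 0, 6, 4, 8, 9, 2, 7, 5]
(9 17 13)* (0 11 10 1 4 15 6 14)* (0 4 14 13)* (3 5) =(0 11 10 1 14 4 15 6 13 9 17)(3 5) =[11, 14, 2, 5, 15, 3, 13, 7, 8, 17, 1, 10, 12, 9, 4, 6, 16, 0]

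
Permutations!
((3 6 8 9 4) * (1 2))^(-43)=(1 2)(3 8 4 6 9)=[0, 2, 1, 8, 6, 5, 9, 7, 4, 3]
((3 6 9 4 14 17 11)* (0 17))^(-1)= [14, 1, 2, 11, 9, 5, 3, 7, 8, 6, 10, 17, 12, 13, 4, 15, 16, 0]= (0 14 4 9 6 3 11 17)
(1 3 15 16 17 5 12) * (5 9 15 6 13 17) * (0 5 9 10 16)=(0 5 12 1 3 6 13 17 10 16 9 15)=[5, 3, 2, 6, 4, 12, 13, 7, 8, 15, 16, 11, 1, 17, 14, 0, 9, 10]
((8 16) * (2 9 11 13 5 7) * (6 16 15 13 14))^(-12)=(2 7 5 13 15 8 16 6 14 11 9)=[0, 1, 7, 3, 4, 13, 14, 5, 16, 2, 10, 9, 12, 15, 11, 8, 6]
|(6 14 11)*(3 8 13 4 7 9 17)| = 21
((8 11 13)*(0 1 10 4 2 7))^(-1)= [7, 0, 4, 3, 10, 5, 6, 2, 13, 9, 1, 8, 12, 11]= (0 7 2 4 10 1)(8 13 11)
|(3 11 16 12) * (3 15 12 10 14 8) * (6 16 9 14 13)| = |(3 11 9 14 8)(6 16 10 13)(12 15)| = 20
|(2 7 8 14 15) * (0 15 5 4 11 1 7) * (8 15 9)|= 11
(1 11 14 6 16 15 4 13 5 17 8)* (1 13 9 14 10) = (1 11 10)(4 9 14 6 16 15)(5 17 8 13) = [0, 11, 2, 3, 9, 17, 16, 7, 13, 14, 1, 10, 12, 5, 6, 4, 15, 8]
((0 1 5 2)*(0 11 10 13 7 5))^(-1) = (0 1)(2 5 7 13 10 11) = [1, 0, 5, 3, 4, 7, 6, 13, 8, 9, 11, 2, 12, 10]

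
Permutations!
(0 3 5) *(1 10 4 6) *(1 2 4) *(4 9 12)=(0 3 5)(1 10)(2 9 12 4 6)=[3, 10, 9, 5, 6, 0, 2, 7, 8, 12, 1, 11, 4]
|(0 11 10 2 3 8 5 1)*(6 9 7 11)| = |(0 6 9 7 11 10 2 3 8 5 1)| = 11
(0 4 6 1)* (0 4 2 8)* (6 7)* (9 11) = (0 2 8)(1 4 7 6)(9 11) = [2, 4, 8, 3, 7, 5, 1, 6, 0, 11, 10, 9]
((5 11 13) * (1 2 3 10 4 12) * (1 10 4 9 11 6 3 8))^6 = (3 13 10)(4 5 9)(6 11 12) = [0, 1, 2, 13, 5, 9, 11, 7, 8, 4, 3, 12, 6, 10]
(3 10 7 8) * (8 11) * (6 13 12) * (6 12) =(3 10 7 11 8)(6 13) =[0, 1, 2, 10, 4, 5, 13, 11, 3, 9, 7, 8, 12, 6]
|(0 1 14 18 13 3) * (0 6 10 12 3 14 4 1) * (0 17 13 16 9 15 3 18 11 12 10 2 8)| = |(0 17 13 14 11 12 18 16 9 15 3 6 2 8)(1 4)| = 14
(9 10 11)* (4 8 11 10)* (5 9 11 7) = (11)(4 8 7 5 9) = [0, 1, 2, 3, 8, 9, 6, 5, 7, 4, 10, 11]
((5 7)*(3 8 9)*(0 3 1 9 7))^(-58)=(9)(0 8 5 3 7)=[8, 1, 2, 7, 4, 3, 6, 0, 5, 9]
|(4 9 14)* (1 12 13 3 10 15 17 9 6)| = 11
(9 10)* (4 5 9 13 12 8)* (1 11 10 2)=(1 11 10 13 12 8 4 5 9 2)=[0, 11, 1, 3, 5, 9, 6, 7, 4, 2, 13, 10, 8, 12]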